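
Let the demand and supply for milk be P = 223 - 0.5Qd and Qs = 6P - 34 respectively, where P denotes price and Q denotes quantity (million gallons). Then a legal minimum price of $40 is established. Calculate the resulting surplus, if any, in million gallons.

Rearranging demand gives Qd = 446 - 2P. Equilibrium: 446 - 2P = 6P - 34, so 480 = 8P and P* = 60, Q* = 326.
Since 40 is below P* = 60, the floor does not bind and the free-market outcome prevails.
Since the control does not bind, there is no surplus.

0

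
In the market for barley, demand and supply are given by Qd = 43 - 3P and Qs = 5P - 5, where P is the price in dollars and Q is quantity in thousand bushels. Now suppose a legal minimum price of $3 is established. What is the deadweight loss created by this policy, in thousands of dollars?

0

Setting quantity demanded equal to quantity supplied, 43 - 3P = 5P - 5, gives P* = 6 and Q* = 25.
Since 3 is below P* = 6, the floor does not bind and the free-market outcome prevails.
Since the control does not bind, no trades are prevented and deadweight loss is zero.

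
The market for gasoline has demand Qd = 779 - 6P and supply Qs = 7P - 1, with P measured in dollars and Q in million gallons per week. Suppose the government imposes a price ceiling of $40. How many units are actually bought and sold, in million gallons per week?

Without the control the market clears where 779 - 6P = 7P - 1, i.e. P* = 60 and Q* = 419.
Since 40 < 60, the ceiling is binding.
At P = 40: Qd = 779 - 6·40 = 539 and Qs = 7·40 - 1 = 279.
The quantity actually transacted is the short side, supply: 279.

279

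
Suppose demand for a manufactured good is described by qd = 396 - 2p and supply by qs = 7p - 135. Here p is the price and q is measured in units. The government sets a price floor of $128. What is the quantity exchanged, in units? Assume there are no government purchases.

140

Equilibrium: 396 - 2p = 7p - 135, so 531 = 9p and p* = 59, q* = 278.
The floor of 128 is above the equilibrium price 59, so it binds.
At p = 128: qd = 396 - 2·128 = 140 and qs = 7·128 - 135 = 761.
The quantity actually transacted is the short side, demand: 140.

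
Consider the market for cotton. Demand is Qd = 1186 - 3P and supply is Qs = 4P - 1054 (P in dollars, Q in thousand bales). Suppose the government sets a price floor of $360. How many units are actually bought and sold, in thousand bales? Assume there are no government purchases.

106

In a free market, 1186 - 3P = 4P - 1054 gives the equilibrium P* = 320, Q* = 226.
Since 360 > 320, the floor is binding.
At P = 360: Qd = 1186 - 3·360 = 106 and Qs = 4·360 - 1054 = 386.
The quantity actually transacted is the short side, demand: 106.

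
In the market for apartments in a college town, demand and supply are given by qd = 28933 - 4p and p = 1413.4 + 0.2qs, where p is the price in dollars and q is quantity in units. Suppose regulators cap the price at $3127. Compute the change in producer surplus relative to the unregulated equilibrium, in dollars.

-9385186.5

Rearranging supply gives qs = 5p - 7067. Equilibrium: 28933 - 4p = 5p - 7067, so 36000 = 9p and p* = 4000, q* = 12933.
The ceiling of 3127 is below the equilibrium price 4000, so it binds.
At p = 3127: qd = 28933 - 4·3127 = 16425 and qs = 5·3127 - 7067 = 8568.
Producer surplus without the control is ½ · (4000 - 1413.4) · 12933 = 16726248.9.
With the ceiling, producers sell 8568 units at 3127, so PS = ½ · (3127 - 1413.4) · 8568 = 7341062.4.
Change in producer surplus = 7341062.4 - 16726248.9 = -9385186.5.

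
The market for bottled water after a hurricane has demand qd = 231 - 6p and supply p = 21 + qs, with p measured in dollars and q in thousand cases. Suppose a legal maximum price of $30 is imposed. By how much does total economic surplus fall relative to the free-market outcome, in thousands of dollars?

21

Rearranging supply gives qs = p - 21. Equilibrium: 231 - 6p = p - 21, so 252 = 7p and p* = 36, q* = 15.
Since 30 < 36, the ceiling is binding.
At p = 30: qd = 231 - 6·30 = 51 and qs = 30 - 21 = 9.
Quantity traded falls to 9. At q = 9 the demand price is (231 - 9)/6 = 37 and the supply price is 21 + 9 = 30.
Deadweight loss = ½ · (37 - 30) · (15 - 9) = ½ · 7 · 6 = 21.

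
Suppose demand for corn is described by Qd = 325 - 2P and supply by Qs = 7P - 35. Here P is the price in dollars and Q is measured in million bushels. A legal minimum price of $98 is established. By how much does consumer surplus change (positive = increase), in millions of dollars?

-10846

In a free market, 325 - 2P = 7P - 35 gives the equilibrium P* = 40, Q* = 245.
Because the floor (98) lies above the market-clearing price, it is binding.
At P = 98: Qd = 325 - 2·98 = 129 and Qs = 7·98 - 35 = 651.
Consumer surplus without the control is ½ · (162.5 - 40) · 245 = 15006.25.
With the floor, consumers buy 129 units at 98, so CS = ½ · (162.5 - 98) · 129 = 4160.25.
Change in consumer surplus = 4160.25 - 15006.25 = -10846.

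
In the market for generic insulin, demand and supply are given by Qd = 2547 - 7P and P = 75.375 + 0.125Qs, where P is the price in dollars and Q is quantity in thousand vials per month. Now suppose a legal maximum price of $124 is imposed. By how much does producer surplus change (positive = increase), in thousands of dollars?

Rearranging supply gives Qs = 8P - 603. Equilibrium: 2547 - 7P = 8P - 603, so 3150 = 15P and P* = 210, Q* = 1077.
Since 124 < 210, the ceiling is binding.
At P = 124: Qd = 2547 - 7·124 = 1679 and Qs = 8·124 - 603 = 389.
Producer surplus without the control is ½ · (210 - 75.375) · 1077 = 72495.5625.
With the ceiling, producers sell 389 units at 124, so PS = ½ · (124 - 75.375) · 389 = 9457.5625.
Change in producer surplus = 9457.5625 - 72495.5625 = -63038.

-63038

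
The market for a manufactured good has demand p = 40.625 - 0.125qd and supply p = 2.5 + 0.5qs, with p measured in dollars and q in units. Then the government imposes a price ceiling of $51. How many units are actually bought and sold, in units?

61

Rearranging demand gives qd = 325 - 8p; rearranging supply gives qs = 2p - 5. Without the control the market clears where 325 - 8p = 2p - 5, i.e. p* = 33 and q* = 61.
The ceiling of 51 is above the equilibrium price 33, so it is not binding; the market clears at p* = 33, q* = 61.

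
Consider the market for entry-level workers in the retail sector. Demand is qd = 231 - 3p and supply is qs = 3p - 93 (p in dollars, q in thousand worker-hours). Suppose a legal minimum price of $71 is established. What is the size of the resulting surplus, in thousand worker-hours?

102

Without the control the market clears where 231 - 3p = 3p - 93, i.e. p* = 54 and q* = 69.
Because the floor (71) lies above the market-clearing price, it is binding.
At p = 71: qd = 231 - 3·71 = 18 and qs = 3·71 - 93 = 120.
Surplus = qs - qd = 120 - 18 = 102.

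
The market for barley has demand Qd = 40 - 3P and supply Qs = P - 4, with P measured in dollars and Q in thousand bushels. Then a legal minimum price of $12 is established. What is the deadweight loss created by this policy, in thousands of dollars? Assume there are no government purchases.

Setting quantity demanded equal to quantity supplied, 40 - 3P = P - 4, gives P* = 11 and Q* = 7.
Since 12 > 11, the floor is binding.
At P = 12: Qd = 40 - 3·12 = 4 and Qs = 12 - 4 = 8.
Quantity traded falls to 4. At Q = 4 the demand price is (40 - 4)/3 = 12 and the supply price is 4 + 4 = 8.
Deadweight loss = ½ · (12 - 8) · (7 - 4) = ½ · 4 · 3 = 6.

6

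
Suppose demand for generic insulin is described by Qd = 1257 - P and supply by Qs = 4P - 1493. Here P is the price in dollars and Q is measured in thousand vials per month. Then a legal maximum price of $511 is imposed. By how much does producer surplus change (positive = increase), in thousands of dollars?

In a free market, 1257 - P = 4P - 1493 gives the equilibrium P* = 550, Q* = 707.
Because the ceiling (511) lies below the market-clearing price, it is binding.
At P = 511: Qd = 1257 - 511 = 746 and Qs = 4·511 - 1493 = 551.
Producer surplus without the control is ½ · (550 - 373.25) · 707 = 62481.125.
With the ceiling, producers sell 551 units at 511, so PS = ½ · (511 - 373.25) · 551 = 37950.125.
Change in producer surplus = 37950.125 - 62481.125 = -24531.

-24531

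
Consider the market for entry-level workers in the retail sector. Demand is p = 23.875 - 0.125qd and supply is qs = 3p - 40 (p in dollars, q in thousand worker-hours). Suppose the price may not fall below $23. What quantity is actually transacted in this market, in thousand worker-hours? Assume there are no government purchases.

7

Rearranging demand gives qd = 191 - 8p. Equilibrium: 191 - 8p = 3p - 40, so 231 = 11p and p* = 21, q* = 23.
Because the floor (23) lies above the market-clearing price, it is binding.
At p = 23: qd = 191 - 8·23 = 7 and qs = 3·23 - 40 = 29.
The quantity actually transacted is the short side, demand: 7.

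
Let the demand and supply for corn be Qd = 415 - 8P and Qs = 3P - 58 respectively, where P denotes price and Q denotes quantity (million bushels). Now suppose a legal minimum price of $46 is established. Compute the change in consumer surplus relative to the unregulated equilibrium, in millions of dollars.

Without the control the market clears where 415 - 8P = 3P - 58, i.e. P* = 43 and Q* = 71.
Because the floor (46) lies above the market-clearing price, it is binding.
At P = 46: Qd = 415 - 8·46 = 47 and Qs = 3·46 - 58 = 80.
Consumer surplus without the control is ½ · (51.875 - 43) · 71 = 315.0625.
With the floor, consumers buy 47 units at 46, so CS = ½ · (51.875 - 46) · 47 = 138.0625.
Change in consumer surplus = 138.0625 - 315.0625 = -177.

-177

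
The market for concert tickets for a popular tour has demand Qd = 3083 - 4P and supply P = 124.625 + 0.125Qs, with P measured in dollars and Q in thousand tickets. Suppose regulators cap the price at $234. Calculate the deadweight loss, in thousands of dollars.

Rearranging supply gives Qs = 8P - 997. Equilibrium: 3083 - 4P = 8P - 997, so 4080 = 12P and P* = 340, Q* = 1723.
The ceiling of 234 is below the equilibrium price 340, so it binds.
At P = 234: Qd = 3083 - 4·234 = 2147 and Qs = 8·234 - 997 = 875.
Quantity traded falls to 875. At Q = 875 the demand price is (3083 - 875)/4 = 552 and the supply price is (997 + 875)/8 = 234.
Deadweight loss = ½ · (552 - 234) · (1723 - 875) = ½ · 318 · 848 = 134832.

134832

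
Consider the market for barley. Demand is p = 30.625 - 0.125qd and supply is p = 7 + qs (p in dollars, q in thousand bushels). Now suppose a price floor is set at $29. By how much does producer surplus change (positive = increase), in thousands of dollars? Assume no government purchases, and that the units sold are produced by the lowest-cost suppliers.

Rearranging demand gives qd = 245 - 8p; rearranging supply gives qs = p - 7. Without the control the market clears where 245 - 8p = p - 7, i.e. p* = 28 and q* = 21.
The floor of 29 is above the equilibrium price 28, so it binds.
At p = 29: qd = 245 - 8·29 = 13 and qs = 29 - 7 = 22.
Producer surplus without the control is ½ · (28 - 7) · 21 = 220.5.
With the floor, 13 units are sold at 29. The supply price at q = 13 is 20, so PS = ½ · [(29 - 7) + (29 - 20)] · 13 = 201.5.
Change in producer surplus = 201.5 - 220.5 = -19.

-19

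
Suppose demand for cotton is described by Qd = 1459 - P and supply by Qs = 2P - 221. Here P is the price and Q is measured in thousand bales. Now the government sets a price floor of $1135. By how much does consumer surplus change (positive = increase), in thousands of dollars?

Setting quantity demanded equal to quantity supplied, 1459 - P = 2P - 221, gives P* = 560 and Q* = 899.
Because the floor (1135) lies above the market-clearing price, it is binding.
At P = 1135: Qd = 1459 - 1135 = 324 and Qs = 2·1135 - 221 = 2049.
Consumer surplus without the control is ½ · (1459 - 560) · 899 = 404100.5.
With the floor, consumers buy 324 units at 1135, so CS = ½ · (1459 - 1135) · 324 = 52488.
Change in consumer surplus = 52488 - 404100.5 = -351612.5.

-351612.5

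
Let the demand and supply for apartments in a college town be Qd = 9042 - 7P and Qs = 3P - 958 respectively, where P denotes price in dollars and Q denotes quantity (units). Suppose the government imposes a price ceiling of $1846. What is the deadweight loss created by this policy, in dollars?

Setting quantity demanded equal to quantity supplied, 9042 - 7P = 3P - 958, gives P* = 1000 and Q* = 2042.
Since 1846 is above P* = 1000, the ceiling does not bind and the free-market outcome prevails.
Since the control does not bind, no trades are prevented and deadweight loss is zero.

0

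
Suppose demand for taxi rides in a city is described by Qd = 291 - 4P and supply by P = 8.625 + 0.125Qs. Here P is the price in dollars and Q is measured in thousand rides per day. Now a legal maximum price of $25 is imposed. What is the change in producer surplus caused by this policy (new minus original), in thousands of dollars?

Rearranging supply gives Qs = 8P - 69. Equilibrium: 291 - 4P = 8P - 69, so 360 = 12P and P* = 30, Q* = 171.
Because the ceiling (25) lies below the market-clearing price, it is binding.
At P = 25: Qd = 291 - 4·25 = 191 and Qs = 8·25 - 69 = 131.
Producer surplus without the control is ½ · (30 - 8.625) · 171 = 1827.5625.
With the ceiling, producers sell 131 units at 25, so PS = ½ · (25 - 8.625) · 131 = 1072.5625.
Change in producer surplus = 1072.5625 - 1827.5625 = -755.

-755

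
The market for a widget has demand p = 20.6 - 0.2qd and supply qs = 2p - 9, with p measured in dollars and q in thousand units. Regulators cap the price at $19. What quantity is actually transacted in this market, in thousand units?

23

Rearranging demand gives qd = 103 - 5p. Equilibrium: 103 - 5p = 2p - 9, so 112 = 7p and p* = 16, q* = 23.
The ceiling of 19 is above the equilibrium price 16, so it is not binding; the market clears at p* = 16, q* = 23.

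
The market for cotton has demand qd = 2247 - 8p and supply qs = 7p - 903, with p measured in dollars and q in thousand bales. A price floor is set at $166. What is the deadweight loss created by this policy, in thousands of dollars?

0

Setting quantity demanded equal to quantity supplied, 2247 - 8p = 7p - 903, gives p* = 210 and q* = 567.
The floor of 166 is below the equilibrium price 210, so it is not binding; the market clears at p* = 210, q* = 567.
Since the control does not bind, no trades are prevented and deadweight loss is zero.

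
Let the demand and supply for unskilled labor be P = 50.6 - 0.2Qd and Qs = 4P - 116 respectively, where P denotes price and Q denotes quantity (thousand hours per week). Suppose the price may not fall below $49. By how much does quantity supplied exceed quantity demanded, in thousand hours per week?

Rearranging demand gives Qd = 253 - 5P. Without the control the market clears where 253 - 5P = 4P - 116, i.e. P* = 41 and Q* = 48.
Since 49 > 41, the floor is binding.
At P = 49: Qd = 253 - 5·49 = 8 and Qs = 4·49 - 116 = 80.
Surplus = Qs - Qd = 80 - 8 = 72.

72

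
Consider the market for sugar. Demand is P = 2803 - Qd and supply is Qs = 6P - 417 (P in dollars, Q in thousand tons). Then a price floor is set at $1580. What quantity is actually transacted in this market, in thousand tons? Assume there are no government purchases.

Rearranging demand gives Qd = 2803 - P. In a free market, 2803 - P = 6P - 417 gives the equilibrium P* = 460, Q* = 2343.
The floor of 1580 is above the equilibrium price 460, so it binds.
At P = 1580: Qd = 2803 - 1580 = 1223 and Qs = 6·1580 - 417 = 9063.
The quantity actually transacted is the short side, demand: 1223.

1223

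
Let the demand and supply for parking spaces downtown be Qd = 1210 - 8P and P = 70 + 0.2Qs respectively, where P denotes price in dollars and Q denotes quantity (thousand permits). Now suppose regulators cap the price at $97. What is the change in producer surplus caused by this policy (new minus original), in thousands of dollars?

Rearranging supply gives Qs = 5P - 350. Without the control the market clears where 1210 - 8P = 5P - 350, i.e. P* = 120 and Q* = 250.
The ceiling of 97 is below the equilibrium price 120, so it binds.
At P = 97: Qd = 1210 - 8·97 = 434 and Qs = 5·97 - 350 = 135.
Producer surplus without the control is ½ · (120 - 70) · 250 = 6250.
With the ceiling, producers sell 135 units at 97, so PS = ½ · (97 - 70) · 135 = 1822.5.
Change in producer surplus = 1822.5 - 6250 = -4427.5.

-4427.5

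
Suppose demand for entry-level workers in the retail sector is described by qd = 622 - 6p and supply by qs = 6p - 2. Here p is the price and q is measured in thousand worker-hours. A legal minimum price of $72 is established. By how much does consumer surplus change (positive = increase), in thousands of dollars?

-5000

Without the control the market clears where 622 - 6p = 6p - 2, i.e. p* = 52 and q* = 310.
Since 72 > 52, the floor is binding.
At p = 72: qd = 622 - 6·72 = 190 and qs = 6·72 - 2 = 430.
Consumer surplus without the control is ½ · (311/3 - 52) · 310 = 24025/3.
With the floor, consumers buy 190 units at 72, so CS = ½ · (311/3 - 72) · 190 = 9025/3.
Change in consumer surplus = 9025/3 - 24025/3 = -5000.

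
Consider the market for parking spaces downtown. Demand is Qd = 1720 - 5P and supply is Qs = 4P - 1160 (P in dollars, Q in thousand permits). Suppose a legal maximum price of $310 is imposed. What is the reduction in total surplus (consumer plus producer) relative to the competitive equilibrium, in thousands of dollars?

360

Setting quantity demanded equal to quantity supplied, 1720 - 5P = 4P - 1160, gives P* = 320 and Q* = 120.
The ceiling of 310 is below the equilibrium price 320, so it binds.
At P = 310: Qd = 1720 - 5·310 = 170 and Qs = 4·310 - 1160 = 80.
Quantity traded falls to 80. At Q = 80 the demand price is (1720 - 80)/5 = 328 and the supply price is (1160 + 80)/4 = 310.
Deadweight loss = ½ · (328 - 310) · (120 - 80) = ½ · 18 · 40 = 360.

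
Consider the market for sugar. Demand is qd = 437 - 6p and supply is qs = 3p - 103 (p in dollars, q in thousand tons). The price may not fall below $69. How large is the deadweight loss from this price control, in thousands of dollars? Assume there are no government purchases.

729

Equilibrium: 437 - 6p = 3p - 103, so 540 = 9p and p* = 60, q* = 77.
The floor of 69 is above the equilibrium price 60, so it binds.
At p = 69: qd = 437 - 6·69 = 23 and qs = 3·69 - 103 = 104.
Quantity traded falls to 23. At q = 23 the demand price is (437 - 23)/6 = 69 and the supply price is (103 + 23)/3 = 42.
Deadweight loss = ½ · (69 - 42) · (77 - 23) = ½ · 27 · 54 = 729.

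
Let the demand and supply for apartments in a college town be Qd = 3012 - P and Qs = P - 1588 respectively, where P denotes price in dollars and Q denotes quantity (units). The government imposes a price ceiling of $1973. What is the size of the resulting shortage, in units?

Equilibrium: 3012 - P = P - 1588, so 4600 = 2P and P* = 2300, Q* = 712.
The ceiling of 1973 is below the equilibrium price 2300, so it binds.
At P = 1973: Qd = 3012 - 1973 = 1039 and Qs = 1973 - 1588 = 385.
Shortage = Qd - Qs = 1039 - 385 = 654.

654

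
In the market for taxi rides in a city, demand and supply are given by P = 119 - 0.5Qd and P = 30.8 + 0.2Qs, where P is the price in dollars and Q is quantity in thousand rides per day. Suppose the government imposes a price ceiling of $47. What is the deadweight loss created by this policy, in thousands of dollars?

708.75

Rearranging demand gives Qd = 238 - 2P; rearranging supply gives Qs = 5P - 154. Without the control the market clears where 238 - 2P = 5P - 154, i.e. P* = 56 and Q* = 126.
Because the ceiling (47) lies below the market-clearing price, it is binding.
At P = 47: Qd = 238 - 2·47 = 144 and Qs = 5·47 - 154 = 81.
Quantity traded falls to 81. At Q = 81 the demand price is (238 - 81)/2 = 78.5 and the supply price is (154 + 81)/5 = 47.
Deadweight loss = ½ · (78.5 - 47) · (126 - 81) = ½ · 31.5 · 45 = 708.75.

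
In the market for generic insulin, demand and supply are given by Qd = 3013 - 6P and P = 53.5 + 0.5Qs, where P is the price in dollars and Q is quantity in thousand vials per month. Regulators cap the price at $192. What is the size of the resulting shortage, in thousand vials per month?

1584

Rearranging supply gives Qs = 2P - 107. In a free market, 3013 - 6P = 2P - 107 gives the equilibrium P* = 390, Q* = 673.
The ceiling of 192 is below the equilibrium price 390, so it binds.
At P = 192: Qd = 3013 - 6·192 = 1861 and Qs = 2·192 - 107 = 277.
Shortage = Qd - Qs = 1861 - 277 = 1584.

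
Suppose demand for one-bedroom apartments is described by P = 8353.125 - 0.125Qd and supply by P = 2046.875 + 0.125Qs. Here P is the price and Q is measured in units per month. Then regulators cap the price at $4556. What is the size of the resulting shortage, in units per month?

Rearranging demand gives Qd = 66825 - 8P; rearranging supply gives Qs = 8P - 16375. Equilibrium: 66825 - 8P = 8P - 16375, so 83200 = 16P and P* = 5200, Q* = 25225.
The ceiling of 4556 is below the equilibrium price 5200, so it binds.
At P = 4556: Qd = 66825 - 8·4556 = 30377 and Qs = 8·4556 - 16375 = 20073.
Shortage = Qd - Qs = 30377 - 20073 = 10304.

10304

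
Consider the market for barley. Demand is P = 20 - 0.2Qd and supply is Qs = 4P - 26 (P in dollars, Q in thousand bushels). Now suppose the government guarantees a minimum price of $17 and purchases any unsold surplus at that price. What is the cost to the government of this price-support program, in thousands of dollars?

459

Rearranging demand gives Qd = 100 - 5P. Setting quantity demanded equal to quantity supplied, 100 - 5P = 4P - 26, gives P* = 14 and Q* = 30.
The floor of 17 is above the equilibrium price 14, so it binds.
At P = 17: Qd = 100 - 5·17 = 15 and Qs = 4·17 - 26 = 42.
Surplus = Qs - Qd = 27.
Government expenditure = surplus × support price = 27 × 17 = 459.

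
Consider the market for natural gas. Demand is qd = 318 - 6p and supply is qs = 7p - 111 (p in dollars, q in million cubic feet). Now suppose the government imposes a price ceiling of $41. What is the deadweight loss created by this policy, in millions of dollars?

In a free market, 318 - 6p = 7p - 111 gives the equilibrium p* = 33, q* = 120.
Since 41 is above p* = 33, the ceiling does not bind and the free-market outcome prevails.
Since the control does not bind, no trades are prevented and deadweight loss is zero.

0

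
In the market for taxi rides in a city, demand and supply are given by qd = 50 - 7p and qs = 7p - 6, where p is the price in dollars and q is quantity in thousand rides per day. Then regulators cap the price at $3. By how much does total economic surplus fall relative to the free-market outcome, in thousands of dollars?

In a free market, 50 - 7p = 7p - 6 gives the equilibrium p* = 4, q* = 22.
Since 3 < 4, the ceiling is binding.
At p = 3: qd = 50 - 7·3 = 29 and qs = 7·3 - 6 = 15.
Quantity traded falls to 15. At q = 15 the demand price is (50 - 15)/7 = 5 and the supply price is (6 + 15)/7 = 3.
Deadweight loss = ½ · (5 - 3) · (22 - 15) = ½ · 2 · 7 = 7.

7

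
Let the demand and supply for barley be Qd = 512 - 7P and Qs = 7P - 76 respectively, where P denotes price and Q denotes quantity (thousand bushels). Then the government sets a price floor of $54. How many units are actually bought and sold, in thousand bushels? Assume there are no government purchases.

Without the control the market clears where 512 - 7P = 7P - 76, i.e. P* = 42 and Q* = 218.
Since 54 > 42, the floor is binding.
At P = 54: Qd = 512 - 7·54 = 134 and Qs = 7·54 - 76 = 302.
The quantity actually transacted is the short side, demand: 134.

134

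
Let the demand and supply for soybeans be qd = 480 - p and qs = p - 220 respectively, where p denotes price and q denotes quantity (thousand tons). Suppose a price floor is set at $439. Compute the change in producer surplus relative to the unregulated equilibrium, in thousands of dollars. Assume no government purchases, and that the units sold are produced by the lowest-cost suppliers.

-311.5

In a free market, 480 - p = p - 220 gives the equilibrium p* = 350, q* = 130.
Since 439 > 350, the floor is binding.
At p = 439: qd = 480 - 439 = 41 and qs = 439 - 220 = 219.
Producer surplus without the control is ½ · (350 - 220) · 130 = 8450.
With the floor, 41 units are sold at 439. The supply price at q = 41 is 261, so PS = ½ · [(439 - 220) + (439 - 261)] · 41 = 8138.5.
Change in producer surplus = 8138.5 - 8450 = -311.5.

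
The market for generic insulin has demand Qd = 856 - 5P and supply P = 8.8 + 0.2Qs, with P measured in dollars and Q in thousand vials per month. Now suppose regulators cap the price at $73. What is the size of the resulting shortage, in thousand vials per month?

Rearranging supply gives Qs = 5P - 44. Equilibrium: 856 - 5P = 5P - 44, so 900 = 10P and P* = 90, Q* = 406.
Since 73 < 90, the ceiling is binding.
At P = 73: Qd = 856 - 5·73 = 491 and Qs = 5·73 - 44 = 321.
Shortage = Qd - Qs = 491 - 321 = 170.

170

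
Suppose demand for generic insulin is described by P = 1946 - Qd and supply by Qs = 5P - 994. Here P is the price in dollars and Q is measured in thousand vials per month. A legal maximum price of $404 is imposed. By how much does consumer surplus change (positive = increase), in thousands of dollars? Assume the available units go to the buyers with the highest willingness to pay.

-4214

Rearranging demand gives Qd = 1946 - P. In a free market, 1946 - P = 5P - 994 gives the equilibrium P* = 490, Q* = 1456.
Because the ceiling (404) lies below the market-clearing price, it is binding.
At P = 404: Qd = 1946 - 404 = 1542 and Qs = 5·404 - 994 = 1026.
Consumer surplus without the control is ½ · (1946 - 490) · 1456 = 1059968.
With the ceiling, 1026 units are sold at 404 (assume they go to the highest-value buyers). The demand price at Q = 1026 is 920, so CS = ½ · [(1946 - 404) + (920 - 404)] · 1026 = 1055754.
Change in consumer surplus = 1055754 - 1059968 = -4214.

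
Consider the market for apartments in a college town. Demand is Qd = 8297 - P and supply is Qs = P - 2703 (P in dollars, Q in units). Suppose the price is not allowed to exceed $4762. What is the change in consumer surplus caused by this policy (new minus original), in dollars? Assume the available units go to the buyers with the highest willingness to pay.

1247220

Setting quantity demanded equal to quantity supplied, 8297 - P = P - 2703, gives P* = 5500 and Q* = 2797.
The ceiling of 4762 is below the equilibrium price 5500, so it binds.
At P = 4762: Qd = 8297 - 4762 = 3535 and Qs = 4762 - 2703 = 2059.
Consumer surplus without the control is ½ · (8297 - 5500) · 2797 = 3911604.5.
With the ceiling, 2059 units are sold at 4762 (assume they go to the highest-value buyers). The demand price at Q = 2059 is 6238, so CS = ½ · [(8297 - 4762) + (6238 - 4762)] · 2059 = 5158824.5.
Change in consumer surplus = 5158824.5 - 3911604.5 = 1247220.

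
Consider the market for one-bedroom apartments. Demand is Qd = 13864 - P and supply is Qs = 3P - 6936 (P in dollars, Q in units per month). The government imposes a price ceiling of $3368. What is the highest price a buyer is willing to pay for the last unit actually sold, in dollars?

Setting quantity demanded equal to quantity supplied, 13864 - P = 3P - 6936, gives P* = 5200 and Q* = 8664.
The ceiling of 3368 is below the equilibrium price 5200, so it binds.
At P = 3368: Qd = 13864 - 3368 = 10496 and Qs = 3·3368 - 6936 = 3168.
Only 3168 units reach the market. On the demand curve, the marginal buyer's willingness to pay at Q = 3168 is (13864 - 3168) = 10696.

10696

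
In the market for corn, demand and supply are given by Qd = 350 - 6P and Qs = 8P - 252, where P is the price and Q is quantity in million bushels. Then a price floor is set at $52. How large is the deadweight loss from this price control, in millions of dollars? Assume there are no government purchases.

425.25

In a free market, 350 - 6P = 8P - 252 gives the equilibrium P* = 43, Q* = 92.
Because the floor (52) lies above the market-clearing price, it is binding.
At P = 52: Qd = 350 - 6·52 = 38 and Qs = 8·52 - 252 = 164.
Quantity traded falls to 38. At Q = 38 the demand price is (350 - 38)/6 = 52 and the supply price is (252 + 38)/8 = 36.25.
Deadweight loss = ½ · (52 - 36.25) · (92 - 38) = ½ · 15.75 · 54 = 425.25.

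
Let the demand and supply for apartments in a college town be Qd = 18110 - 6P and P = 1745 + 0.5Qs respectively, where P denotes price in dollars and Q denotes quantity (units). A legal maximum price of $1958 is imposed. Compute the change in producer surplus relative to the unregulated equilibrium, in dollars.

Rearranging supply gives Qs = 2P - 3490. In a free market, 18110 - 6P = 2P - 3490 gives the equilibrium P* = 2700, Q* = 1910.
Since 1958 < 2700, the ceiling is binding.
At P = 1958: Qd = 18110 - 6·1958 = 6362 and Qs = 2·1958 - 3490 = 426.
Producer surplus without the control is ½ · (2700 - 1745) · 1910 = 912025.
With the ceiling, producers sell 426 units at 1958, so PS = ½ · (1958 - 1745) · 426 = 45369.
Change in producer surplus = 45369 - 912025 = -866656.

-866656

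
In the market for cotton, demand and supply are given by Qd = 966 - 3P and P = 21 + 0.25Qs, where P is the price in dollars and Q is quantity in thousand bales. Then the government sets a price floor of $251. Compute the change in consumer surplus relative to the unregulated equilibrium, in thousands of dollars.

Rearranging supply gives Qs = 4P - 84. Setting quantity demanded equal to quantity supplied, 966 - 3P = 4P - 84, gives P* = 150 and Q* = 516.
Because the floor (251) lies above the market-clearing price, it is binding.
At P = 251: Qd = 966 - 3·251 = 213 and Qs = 4·251 - 84 = 920.
Consumer surplus without the control is ½ · (322 - 150) · 516 = 44376.
With the floor, consumers buy 213 units at 251, so CS = ½ · (322 - 251) · 213 = 7561.5.
Change in consumer surplus = 7561.5 - 44376 = -36814.5.

-36814.5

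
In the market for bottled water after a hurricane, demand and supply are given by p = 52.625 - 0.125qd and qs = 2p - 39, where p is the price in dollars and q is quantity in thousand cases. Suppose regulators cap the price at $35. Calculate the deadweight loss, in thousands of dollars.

Rearranging demand gives qd = 421 - 8p. Without the control the market clears where 421 - 8p = 2p - 39, i.e. p* = 46 and q* = 53.
Because the ceiling (35) lies below the market-clearing price, it is binding.
At p = 35: qd = 421 - 8·35 = 141 and qs = 2·35 - 39 = 31.
Quantity traded falls to 31. At q = 31 the demand price is (421 - 31)/8 = 48.75 and the supply price is (39 + 31)/2 = 35.
Deadweight loss = ½ · (48.75 - 35) · (53 - 31) = ½ · 13.75 · 22 = 151.25.

151.25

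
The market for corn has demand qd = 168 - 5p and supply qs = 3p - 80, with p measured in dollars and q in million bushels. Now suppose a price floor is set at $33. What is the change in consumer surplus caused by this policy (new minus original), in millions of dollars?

-16

Setting quantity demanded equal to quantity supplied, 168 - 5p = 3p - 80, gives p* = 31 and q* = 13.
Since 33 > 31, the floor is binding.
At p = 33: qd = 168 - 5·33 = 3 and qs = 3·33 - 80 = 19.
Consumer surplus without the control is ½ · (33.6 - 31) · 13 = 16.9.
With the floor, consumers buy 3 units at 33, so CS = ½ · (33.6 - 33) · 3 = 0.9.
Change in consumer surplus = 0.9 - 16.9 = -16.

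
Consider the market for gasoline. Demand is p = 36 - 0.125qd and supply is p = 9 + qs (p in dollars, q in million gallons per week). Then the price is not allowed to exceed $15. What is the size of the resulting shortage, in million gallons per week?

Rearranging demand gives qd = 288 - 8p; rearranging supply gives qs = p - 9. Without the control the market clears where 288 - 8p = p - 9, i.e. p* = 33 and q* = 24.
Because the ceiling (15) lies below the market-clearing price, it is binding.
At p = 15: qd = 288 - 8·15 = 168 and qs = 15 - 9 = 6.
Shortage = qd - qs = 168 - 6 = 162.

162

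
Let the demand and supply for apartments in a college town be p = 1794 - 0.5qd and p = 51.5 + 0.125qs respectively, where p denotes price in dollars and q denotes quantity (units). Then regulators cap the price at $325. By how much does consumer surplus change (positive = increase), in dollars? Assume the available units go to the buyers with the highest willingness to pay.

74100

Rearranging demand gives qd = 3588 - 2p; rearranging supply gives qs = 8p - 412. Setting quantity demanded equal to quantity supplied, 3588 - 2p = 8p - 412, gives p* = 400 and q* = 2788.
Since 325 < 400, the ceiling is binding.
At p = 325: qd = 3588 - 2·325 = 2938 and qs = 8·325 - 412 = 2188.
Consumer surplus without the control is ½ · (1794 - 400) · 2788 = 1943236.
With the ceiling, 2188 units are sold at 325 (assume they go to the highest-value buyers). The demand price at q = 2188 is 700, so CS = ½ · [(1794 - 325) + (700 - 325)] · 2188 = 2017336.
Change in consumer surplus = 2017336 - 1943236 = 74100.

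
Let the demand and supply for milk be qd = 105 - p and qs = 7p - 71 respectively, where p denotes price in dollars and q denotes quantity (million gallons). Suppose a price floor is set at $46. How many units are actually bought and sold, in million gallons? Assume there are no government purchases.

59

In a free market, 105 - p = 7p - 71 gives the equilibrium p* = 22, q* = 83.
Since 46 > 22, the floor is binding.
At p = 46: qd = 105 - 46 = 59 and qs = 7·46 - 71 = 251.
The quantity actually transacted is the short side, demand: 59.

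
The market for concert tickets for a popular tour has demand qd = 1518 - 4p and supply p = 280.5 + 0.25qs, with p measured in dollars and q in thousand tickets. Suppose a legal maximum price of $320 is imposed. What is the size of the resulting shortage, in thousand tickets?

80

Rearranging supply gives qs = 4p - 1122. Without the control the market clears where 1518 - 4p = 4p - 1122, i.e. p* = 330 and q* = 198.
Because the ceiling (320) lies below the market-clearing price, it is binding.
At p = 320: qd = 1518 - 4·320 = 238 and qs = 4·320 - 1122 = 158.
Shortage = qd - qs = 238 - 158 = 80.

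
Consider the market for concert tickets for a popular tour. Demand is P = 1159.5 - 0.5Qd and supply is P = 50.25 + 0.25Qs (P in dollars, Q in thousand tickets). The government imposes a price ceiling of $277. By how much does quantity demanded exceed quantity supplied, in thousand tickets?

Rearranging demand gives Qd = 2319 - 2P; rearranging supply gives Qs = 4P - 201. In a free market, 2319 - 2P = 4P - 201 gives the equilibrium P* = 420, Q* = 1479.
Since 277 < 420, the ceiling is binding.
At P = 277: Qd = 2319 - 2·277 = 1765 and Qs = 4·277 - 201 = 907.
Shortage = Qd - Qs = 1765 - 907 = 858.

858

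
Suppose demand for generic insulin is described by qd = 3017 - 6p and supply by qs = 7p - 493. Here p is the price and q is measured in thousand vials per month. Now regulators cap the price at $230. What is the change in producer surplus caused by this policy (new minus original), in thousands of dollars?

Equilibrium: 3017 - 6p = 7p - 493, so 3510 = 13p and p* = 270, q* = 1397.
Because the ceiling (230) lies below the market-clearing price, it is binding.
At p = 230: qd = 3017 - 6·230 = 1637 and qs = 7·230 - 493 = 1117.
Producer surplus without the control is ½ · (270 - 493/7) · 1397 = 1951609/14.
With the ceiling, producers sell 1117 units at 230, so PS = ½ · (230 - 493/7) · 1117 = 1247689/14.
Change in producer surplus = 1247689/14 - 1951609/14 = -50280.

-50280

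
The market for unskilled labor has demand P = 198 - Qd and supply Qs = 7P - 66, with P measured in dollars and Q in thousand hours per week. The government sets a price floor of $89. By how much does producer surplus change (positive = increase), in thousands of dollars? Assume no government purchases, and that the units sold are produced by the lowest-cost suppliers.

Rearranging demand gives Qd = 198 - P. In a free market, 198 - P = 7P - 66 gives the equilibrium P* = 33, Q* = 165.
The floor of 89 is above the equilibrium price 33, so it binds.
At P = 89: Qd = 198 - 89 = 109 and Qs = 7·89 - 66 = 557.
Producer surplus without the control is ½ · (33 - 66/7) · 165 = 27225/14.
With the floor, 109 units are sold at 89. The supply price at Q = 109 is 25, so PS = ½ · [(89 - 66/7) + (89 - 25)] · 109 = 109545/14.
Change in producer surplus = 109545/14 - 27225/14 = 5880.

5880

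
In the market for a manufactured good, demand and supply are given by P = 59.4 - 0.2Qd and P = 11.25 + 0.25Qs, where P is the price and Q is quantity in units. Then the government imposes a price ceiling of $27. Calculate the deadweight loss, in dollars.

435.6

Rearranging demand gives Qd = 297 - 5P; rearranging supply gives Qs = 4P - 45. Without the control the market clears where 297 - 5P = 4P - 45, i.e. P* = 38 and Q* = 107.
The ceiling of 27 is below the equilibrium price 38, so it binds.
At P = 27: Qd = 297 - 5·27 = 162 and Qs = 4·27 - 45 = 63.
Quantity traded falls to 63. At Q = 63 the demand price is (297 - 63)/5 = 46.8 and the supply price is (45 + 63)/4 = 27.
Deadweight loss = ½ · (46.8 - 27) · (107 - 63) = ½ · 19.8 · 44 = 435.6.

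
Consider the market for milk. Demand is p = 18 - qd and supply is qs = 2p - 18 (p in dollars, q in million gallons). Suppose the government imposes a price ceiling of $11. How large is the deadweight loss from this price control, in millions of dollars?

Rearranging demand gives qd = 18 - p. Setting quantity demanded equal to quantity supplied, 18 - p = 2p - 18, gives p* = 12 and q* = 6.
The ceiling of 11 is below the equilibrium price 12, so it binds.
At p = 11: qd = 18 - 11 = 7 and qs = 2·11 - 18 = 4.
Quantity traded falls to 4. At q = 4 the demand price is 18 - 4 = 14 and the supply price is (18 + 4)/2 = 11.
Deadweight loss = ½ · (14 - 11) · (6 - 4) = ½ · 3 · 2 = 3.

3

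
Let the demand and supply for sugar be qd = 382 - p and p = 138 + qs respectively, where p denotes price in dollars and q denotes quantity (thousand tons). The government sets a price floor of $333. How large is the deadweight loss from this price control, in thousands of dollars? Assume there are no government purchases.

Rearranging supply gives qs = p - 138. Equilibrium: 382 - p = p - 138, so 520 = 2p and p* = 260, q* = 122.
Because the floor (333) lies above the market-clearing price, it is binding.
At p = 333: qd = 382 - 333 = 49 and qs = 333 - 138 = 195.
Quantity traded falls to 49. At q = 49 the demand price is 382 - 49 = 333 and the supply price is 138 + 49 = 187.
Deadweight loss = ½ · (333 - 187) · (122 - 49) = ½ · 146 · 73 = 5329.

5329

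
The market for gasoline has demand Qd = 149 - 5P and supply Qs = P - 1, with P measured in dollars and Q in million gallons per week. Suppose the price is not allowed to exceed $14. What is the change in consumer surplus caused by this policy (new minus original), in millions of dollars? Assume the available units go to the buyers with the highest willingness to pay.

130.9

Setting quantity demanded equal to quantity supplied, 149 - 5P = P - 1, gives P* = 25 and Q* = 24.
Since 14 < 25, the ceiling is binding.
At P = 14: Qd = 149 - 5·14 = 79 and Qs = 14 - 1 = 13.
Consumer surplus without the control is ½ · (29.8 - 25) · 24 = 57.6.
With the ceiling, 13 units are sold at 14 (assume they go to the highest-value buyers). The demand price at Q = 13 is 27.2, so CS = ½ · [(29.8 - 14) + (27.2 - 14)] · 13 = 188.5.
Change in consumer surplus = 188.5 - 57.6 = 130.9.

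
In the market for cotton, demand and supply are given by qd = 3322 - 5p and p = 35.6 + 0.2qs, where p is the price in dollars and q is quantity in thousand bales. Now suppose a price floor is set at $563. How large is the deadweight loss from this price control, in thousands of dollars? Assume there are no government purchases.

Rearranging supply gives qs = 5p - 178. Without the control the market clears where 3322 - 5p = 5p - 178, i.e. p* = 350 and q* = 1572.
The floor of 563 is above the equilibrium price 350, so it binds.
At p = 563: qd = 3322 - 5·563 = 507 and qs = 5·563 - 178 = 2637.
Quantity traded falls to 507. At q = 507 the demand price is (3322 - 507)/5 = 563 and the supply price is (178 + 507)/5 = 137.
Deadweight loss = ½ · (563 - 137) · (1572 - 507) = ½ · 426 · 1065 = 226845.

226845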